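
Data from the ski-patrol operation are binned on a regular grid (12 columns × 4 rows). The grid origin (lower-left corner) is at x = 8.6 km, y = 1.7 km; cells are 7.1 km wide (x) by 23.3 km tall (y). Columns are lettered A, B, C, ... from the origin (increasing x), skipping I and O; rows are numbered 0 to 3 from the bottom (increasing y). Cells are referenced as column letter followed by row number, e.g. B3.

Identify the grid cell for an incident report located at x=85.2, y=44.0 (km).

Column index: ⌊(85.2 − 8.6) / 7.1⌋ = ⌊10.789⌋ = 10 → column L
Row offset from origin: ⌊(44.0 − 1.7) / 23.3⌋ = ⌊1.815⌋ = 1 → row 1

L1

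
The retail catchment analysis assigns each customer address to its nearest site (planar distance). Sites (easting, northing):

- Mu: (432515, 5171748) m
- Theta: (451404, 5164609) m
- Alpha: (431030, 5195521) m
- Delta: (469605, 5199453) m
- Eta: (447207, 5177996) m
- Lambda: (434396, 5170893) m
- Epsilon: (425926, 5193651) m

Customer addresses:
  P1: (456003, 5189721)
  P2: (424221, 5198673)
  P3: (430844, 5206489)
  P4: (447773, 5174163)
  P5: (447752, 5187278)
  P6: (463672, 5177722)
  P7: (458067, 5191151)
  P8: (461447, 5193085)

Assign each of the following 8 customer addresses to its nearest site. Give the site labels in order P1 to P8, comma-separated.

Eta, Epsilon, Alpha, Eta, Eta, Eta, Delta, Delta

P1 → Eta (d²=214845241.00)
P2 → Epsilon (d²=28127509.00)
P3 → Alpha (d²=120331620.00)
P4 → Eta (d²=15012245.00)
P5 → Eta (d²=86452549.00)
P6 → Eta (d²=271171301.00)
P7 → Delta (d²=202048648.00)
P8 → Delta (d²=107104388.00)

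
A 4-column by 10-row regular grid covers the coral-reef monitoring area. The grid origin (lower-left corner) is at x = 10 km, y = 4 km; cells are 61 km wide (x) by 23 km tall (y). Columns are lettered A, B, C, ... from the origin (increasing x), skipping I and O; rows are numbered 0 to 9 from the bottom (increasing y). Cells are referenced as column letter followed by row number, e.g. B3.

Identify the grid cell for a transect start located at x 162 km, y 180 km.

Column index: ⌊(162 − 10) / 61⌋ = ⌊2.492⌋ = 2 → column C
Row offset from origin: ⌊(180 − 4) / 23⌋ = ⌊7.652⌋ = 7 → row 7

C7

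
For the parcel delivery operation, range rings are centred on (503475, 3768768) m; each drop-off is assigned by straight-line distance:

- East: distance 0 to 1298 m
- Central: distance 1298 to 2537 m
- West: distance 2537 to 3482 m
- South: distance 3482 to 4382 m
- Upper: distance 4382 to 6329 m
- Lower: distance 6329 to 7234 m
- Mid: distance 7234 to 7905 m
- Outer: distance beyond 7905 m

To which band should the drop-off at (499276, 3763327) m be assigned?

Lower

Distance = √((499276−503475)² + (3763327−3768768)²) = √(17631601.000 + 29604481.000) = 6872.851 m.
6329 ≤ 6872.851 < 7234 → Lower.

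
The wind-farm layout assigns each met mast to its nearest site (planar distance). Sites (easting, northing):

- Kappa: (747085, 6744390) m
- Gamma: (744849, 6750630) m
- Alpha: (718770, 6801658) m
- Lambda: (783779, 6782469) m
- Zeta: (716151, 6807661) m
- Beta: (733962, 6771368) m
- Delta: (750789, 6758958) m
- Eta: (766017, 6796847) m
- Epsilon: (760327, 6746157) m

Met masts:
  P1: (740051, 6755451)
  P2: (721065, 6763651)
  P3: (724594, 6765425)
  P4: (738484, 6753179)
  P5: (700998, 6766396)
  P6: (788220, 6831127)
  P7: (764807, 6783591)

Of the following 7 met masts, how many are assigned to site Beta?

3

P1 → Gamma
P2 → Beta
P3 → Beta
P4 → Gamma
P5 → Beta
P6 → Eta
P7 → Eta
3 of the 7 go to Beta.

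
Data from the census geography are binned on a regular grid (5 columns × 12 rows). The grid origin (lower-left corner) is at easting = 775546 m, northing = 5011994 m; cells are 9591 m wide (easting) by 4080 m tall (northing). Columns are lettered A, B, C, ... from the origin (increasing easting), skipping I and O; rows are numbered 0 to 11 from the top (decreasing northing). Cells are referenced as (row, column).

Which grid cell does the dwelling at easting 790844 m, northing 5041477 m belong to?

Column index: ⌊(790844 − 775546) / 9591⌋ = ⌊1.595⌋ = 1 → column B
Row offset from origin: ⌊(5041477 − 5011994) / 4080⌋ = ⌊7.226⌋ = 7 → row 4 (counted from top)

(4, B)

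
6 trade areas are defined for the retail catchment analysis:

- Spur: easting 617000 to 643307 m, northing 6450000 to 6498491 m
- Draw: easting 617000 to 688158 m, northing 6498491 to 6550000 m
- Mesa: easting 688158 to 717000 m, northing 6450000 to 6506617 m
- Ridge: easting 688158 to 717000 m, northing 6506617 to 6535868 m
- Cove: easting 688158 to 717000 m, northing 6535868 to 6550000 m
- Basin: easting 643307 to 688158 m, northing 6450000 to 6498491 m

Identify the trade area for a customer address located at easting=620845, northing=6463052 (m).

Spur

The point has easting = 620845 and northing = 6463052.
Only Spur satisfies 617000 ≤ easting ≤ 643307 and 6450000 ≤ northing ≤ 6498491.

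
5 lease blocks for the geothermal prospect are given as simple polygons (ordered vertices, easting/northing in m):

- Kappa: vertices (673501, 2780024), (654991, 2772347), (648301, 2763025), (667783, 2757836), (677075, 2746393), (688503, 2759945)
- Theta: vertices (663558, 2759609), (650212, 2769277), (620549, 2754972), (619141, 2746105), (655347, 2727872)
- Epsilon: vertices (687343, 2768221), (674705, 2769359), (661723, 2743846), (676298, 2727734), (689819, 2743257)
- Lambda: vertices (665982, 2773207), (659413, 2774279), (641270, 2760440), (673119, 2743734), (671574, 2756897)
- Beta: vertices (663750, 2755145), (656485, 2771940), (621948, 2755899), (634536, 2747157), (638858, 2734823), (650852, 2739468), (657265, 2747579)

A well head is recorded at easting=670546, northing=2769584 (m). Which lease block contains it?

Kappa

Cast a ray rightward from (670546, 2769584). For each polygon, the edges (by vertex number in listed order) whose endpoints lie on opposite sides of northing = 2769584, where each meets that height, and whether that is right or left of the point:
Kappa: 2–3 at easting≈653008.1 (left), 6–1 at easting≈681301.2 (right) → 1 crossing.
Theta: no edge straddles that height → 0 crossings.
Epsilon: no edge straddles that height → 0 crossings.
Lambda: 2–3 at easting≈653257.8 (left), 5–1 at easting≈667224.2 (left) → 0 crossings.
Beta: 1–2 at easting≈657504.1 (left), 2–3 at easting≈651412.4 (left) → 0 crossings.
Only Kappa has an odd count, so the point is inside Kappa.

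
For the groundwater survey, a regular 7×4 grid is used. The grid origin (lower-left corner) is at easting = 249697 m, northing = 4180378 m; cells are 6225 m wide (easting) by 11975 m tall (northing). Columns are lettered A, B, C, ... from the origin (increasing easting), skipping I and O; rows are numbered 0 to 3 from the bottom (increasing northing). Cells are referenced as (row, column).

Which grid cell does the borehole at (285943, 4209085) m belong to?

Column index: ⌊(285943 − 249697) / 6225⌋ = ⌊5.823⌋ = 5 → column F
Row offset from origin: ⌊(4209085 − 4180378) / 11975⌋ = ⌊2.397⌋ = 2 → row 2

(2, F)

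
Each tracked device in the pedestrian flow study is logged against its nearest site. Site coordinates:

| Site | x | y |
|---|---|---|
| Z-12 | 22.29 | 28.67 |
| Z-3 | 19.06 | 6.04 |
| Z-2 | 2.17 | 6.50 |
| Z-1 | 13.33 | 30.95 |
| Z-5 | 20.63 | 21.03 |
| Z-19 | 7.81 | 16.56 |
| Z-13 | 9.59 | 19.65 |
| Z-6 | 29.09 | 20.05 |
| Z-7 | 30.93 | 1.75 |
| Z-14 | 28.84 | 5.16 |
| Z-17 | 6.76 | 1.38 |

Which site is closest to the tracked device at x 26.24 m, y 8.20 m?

Squared distances to each site:
Z-12: 434.623; Z-3: 56.218; Z-2: 582.255; Z-1: 684.231; Z-5: 196.081; Z-19: 409.554; Z-13: 408.325; Z-6: 148.545; Z-7: 63.599; Z-14: 16.002; Z-17: 425.983.
Minimum at Z-14.

Z-14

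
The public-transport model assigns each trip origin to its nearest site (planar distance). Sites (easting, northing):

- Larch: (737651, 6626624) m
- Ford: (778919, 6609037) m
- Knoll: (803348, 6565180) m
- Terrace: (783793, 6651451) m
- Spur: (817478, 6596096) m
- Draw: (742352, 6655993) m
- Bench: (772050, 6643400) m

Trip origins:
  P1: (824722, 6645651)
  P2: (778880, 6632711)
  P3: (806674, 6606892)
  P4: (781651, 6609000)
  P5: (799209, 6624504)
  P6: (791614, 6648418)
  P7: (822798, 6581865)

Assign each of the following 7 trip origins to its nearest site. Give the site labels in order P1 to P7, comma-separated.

P1 → Terrace (d²=1708823041.00)
P2 → Bench (d²=160903621.00)
P3 → Spur (d²=233280032.00)
P4 → Ford (d²=7465193.00)
P5 → Ford (d²=650912189.00)
P6 → Terrace (d²=70367130.00)
P7 → Spur (d²=230823761.00)

Terrace, Bench, Spur, Ford, Ford, Terrace, Spur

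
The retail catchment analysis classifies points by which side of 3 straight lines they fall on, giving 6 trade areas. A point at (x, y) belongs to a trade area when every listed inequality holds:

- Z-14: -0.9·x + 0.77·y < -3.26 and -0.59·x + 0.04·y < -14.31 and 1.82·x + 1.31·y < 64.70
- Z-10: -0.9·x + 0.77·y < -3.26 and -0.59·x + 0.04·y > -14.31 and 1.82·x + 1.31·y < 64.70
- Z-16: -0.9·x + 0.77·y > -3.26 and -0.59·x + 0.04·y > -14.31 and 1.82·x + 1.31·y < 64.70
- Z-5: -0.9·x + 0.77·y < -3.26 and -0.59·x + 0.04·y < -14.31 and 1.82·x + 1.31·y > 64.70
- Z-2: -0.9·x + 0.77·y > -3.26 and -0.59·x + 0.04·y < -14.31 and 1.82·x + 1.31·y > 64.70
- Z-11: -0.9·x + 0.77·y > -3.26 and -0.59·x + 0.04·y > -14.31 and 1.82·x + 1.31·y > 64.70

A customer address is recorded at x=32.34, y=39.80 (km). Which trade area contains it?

Z-2

-0.9·32.34 + 0.77·39.80 = 1.540, which is > -3.26
-0.59·32.34 + 0.04·39.80 = -17.489, which is < -14.31
1.82·32.34 + 1.31·39.80 = 110.997, which is > 64.70
This sign pattern matches Z-2.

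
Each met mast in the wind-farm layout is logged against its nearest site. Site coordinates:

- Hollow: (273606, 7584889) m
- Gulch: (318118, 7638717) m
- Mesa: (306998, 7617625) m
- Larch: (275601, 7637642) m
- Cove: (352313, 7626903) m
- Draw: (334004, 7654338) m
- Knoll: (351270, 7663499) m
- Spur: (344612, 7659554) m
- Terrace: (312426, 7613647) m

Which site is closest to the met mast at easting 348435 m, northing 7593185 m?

Squared distances to each site:
Hollow: 5668202857.000; Gulch: 2992283513.000; Mesa: 2314338569.000; Larch: 7281216405.000; Cove: 1151942408.000; Draw: 3947943170.000; Knoll: 4952095821.000; Spur: 4419459490.000; Terrace: 1715341525.000.
Minimum at Cove.

Cove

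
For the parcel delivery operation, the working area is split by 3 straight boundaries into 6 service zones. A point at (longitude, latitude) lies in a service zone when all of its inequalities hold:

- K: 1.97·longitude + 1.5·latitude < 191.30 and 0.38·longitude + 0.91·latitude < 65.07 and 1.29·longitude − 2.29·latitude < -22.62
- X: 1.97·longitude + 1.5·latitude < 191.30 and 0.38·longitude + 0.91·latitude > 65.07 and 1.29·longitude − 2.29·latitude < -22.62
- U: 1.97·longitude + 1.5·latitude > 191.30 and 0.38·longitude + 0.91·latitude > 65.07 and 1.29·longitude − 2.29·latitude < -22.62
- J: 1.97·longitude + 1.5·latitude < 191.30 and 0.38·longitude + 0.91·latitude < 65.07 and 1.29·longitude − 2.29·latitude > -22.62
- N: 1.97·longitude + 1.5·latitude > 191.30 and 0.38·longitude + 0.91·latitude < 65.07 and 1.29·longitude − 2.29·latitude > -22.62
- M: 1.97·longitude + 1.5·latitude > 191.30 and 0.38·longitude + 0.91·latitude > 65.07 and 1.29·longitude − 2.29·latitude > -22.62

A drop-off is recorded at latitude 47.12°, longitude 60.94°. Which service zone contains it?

X

1.97·60.94 + 1.5·47.12 = 190.732, which is < 191.30
0.38·60.94 + 0.91·47.12 = 66.036, which is > 65.07
1.29·60.94 − 2.29·47.12 = -29.292, which is < -22.62
This sign pattern matches X.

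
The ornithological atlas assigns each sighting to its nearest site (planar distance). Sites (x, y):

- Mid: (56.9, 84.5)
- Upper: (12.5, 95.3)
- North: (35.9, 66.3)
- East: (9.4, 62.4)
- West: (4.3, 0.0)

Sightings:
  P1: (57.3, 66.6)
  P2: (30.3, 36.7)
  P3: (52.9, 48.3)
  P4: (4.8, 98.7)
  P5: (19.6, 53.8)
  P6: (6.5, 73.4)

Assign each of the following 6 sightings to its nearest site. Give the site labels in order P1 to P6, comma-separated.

P1 → Mid (d²=320.57)
P2 → North (d²=907.52)
P3 → North (d²=613.00)
P4 → Upper (d²=70.85)
P5 → East (d²=178.00)
P6 → East (d²=129.41)

Mid, North, North, Upper, East, East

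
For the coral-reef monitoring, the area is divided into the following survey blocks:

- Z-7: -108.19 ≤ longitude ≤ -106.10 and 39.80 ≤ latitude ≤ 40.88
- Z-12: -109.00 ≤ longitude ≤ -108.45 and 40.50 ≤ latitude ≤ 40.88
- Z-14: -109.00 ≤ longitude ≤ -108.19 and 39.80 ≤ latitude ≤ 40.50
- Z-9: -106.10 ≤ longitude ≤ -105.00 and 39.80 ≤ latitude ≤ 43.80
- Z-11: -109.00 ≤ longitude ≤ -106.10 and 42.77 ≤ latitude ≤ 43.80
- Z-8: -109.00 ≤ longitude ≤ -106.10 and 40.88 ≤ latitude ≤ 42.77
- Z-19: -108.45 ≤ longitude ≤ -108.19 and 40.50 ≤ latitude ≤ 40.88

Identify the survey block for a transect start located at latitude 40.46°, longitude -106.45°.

The point has longitude = -106.45 and latitude = 40.46.
Only Z-7 satisfies -108.19 ≤ longitude ≤ -106.10 and 39.80 ≤ latitude ≤ 40.88.

Z-7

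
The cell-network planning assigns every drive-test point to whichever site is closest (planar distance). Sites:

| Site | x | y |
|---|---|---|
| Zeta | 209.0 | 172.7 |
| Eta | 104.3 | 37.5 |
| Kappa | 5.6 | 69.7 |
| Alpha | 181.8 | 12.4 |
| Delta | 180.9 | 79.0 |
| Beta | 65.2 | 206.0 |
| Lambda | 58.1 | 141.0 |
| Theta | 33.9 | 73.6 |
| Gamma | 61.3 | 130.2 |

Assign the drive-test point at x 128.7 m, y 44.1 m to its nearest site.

Eta

Squared distances to each site:
Zeta: 22986.050; Eta: 638.920; Kappa: 15808.970; Alpha: 3824.500; Delta: 3942.850; Beta: 30243.860; Lambda: 14373.970; Theta: 9857.290; Gamma: 11955.970.
Minimum at Eta.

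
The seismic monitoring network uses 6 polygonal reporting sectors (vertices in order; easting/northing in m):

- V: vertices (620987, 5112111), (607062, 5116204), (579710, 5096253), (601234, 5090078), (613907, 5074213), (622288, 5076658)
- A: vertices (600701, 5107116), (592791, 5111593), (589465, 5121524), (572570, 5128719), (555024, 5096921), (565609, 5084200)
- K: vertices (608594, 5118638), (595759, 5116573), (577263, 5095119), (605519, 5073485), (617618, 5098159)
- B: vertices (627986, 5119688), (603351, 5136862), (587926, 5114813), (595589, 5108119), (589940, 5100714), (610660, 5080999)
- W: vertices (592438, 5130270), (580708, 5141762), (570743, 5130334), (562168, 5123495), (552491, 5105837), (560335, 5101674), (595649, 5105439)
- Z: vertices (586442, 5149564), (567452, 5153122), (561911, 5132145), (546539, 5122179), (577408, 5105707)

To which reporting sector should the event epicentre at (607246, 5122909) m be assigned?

B

Cast a ray rightward from (607246, 5122909). For each polygon, the edges (by vertex number in listed order) whose endpoints lie on opposite sides of northing = 5122909, where each meets that height, and whether that is right or left of the point:
V: no edge straddles that height → 0 crossings.
A: 3–4 at easting≈586212.8 (left), 4–5 at easting≈569364.1 (left) → 0 crossings.
K: no edge straddles that height → 0 crossings.
B: 1–2 at easting≈623365.7 (right), 2–3 at easting≈593589.8 (left) → 1 crossing.
W: 4–5 at easting≈561846.9 (left), 7–1 at easting≈593389.9 (left) → 0 crossings.
Z: 3–4 at easting≈547665.0 (left), 5–1 at easting≈580951.4 (left) → 0 crossings.
Only B has an odd count, so the point is inside B.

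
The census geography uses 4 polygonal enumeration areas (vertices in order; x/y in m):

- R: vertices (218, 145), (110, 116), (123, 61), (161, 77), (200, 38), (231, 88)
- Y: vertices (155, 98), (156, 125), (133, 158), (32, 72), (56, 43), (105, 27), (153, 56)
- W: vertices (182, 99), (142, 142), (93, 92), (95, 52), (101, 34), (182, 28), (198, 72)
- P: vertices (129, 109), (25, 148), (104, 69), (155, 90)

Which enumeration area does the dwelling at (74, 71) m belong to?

Y

Cast a ray rightward from (74, 71). For each polygon, the edges (by vertex number in listed order) whose endpoints lie on opposite sides of y = 71, where each meets that height, and whether that is right or left of the point:
R: 2–3 at x≈120.6 (right), 3–4 at x≈146.8 (right), 4–5 at x≈167.0 (right), 5–6 at x≈220.5 (right) → 4 crossings.
Y: 4–5 at x≈32.8 (left), 7–1 at x≈153.7 (right) → 1 crossing.
W: 3–4 at x≈94.0 (right), 6–7 at x≈197.6 (right) → 2 crossings.
P: 2–3 at x≈102.0 (right), 3–4 at x≈108.9 (right) → 2 crossings.
Only Y has an odd count, so the point is inside Y.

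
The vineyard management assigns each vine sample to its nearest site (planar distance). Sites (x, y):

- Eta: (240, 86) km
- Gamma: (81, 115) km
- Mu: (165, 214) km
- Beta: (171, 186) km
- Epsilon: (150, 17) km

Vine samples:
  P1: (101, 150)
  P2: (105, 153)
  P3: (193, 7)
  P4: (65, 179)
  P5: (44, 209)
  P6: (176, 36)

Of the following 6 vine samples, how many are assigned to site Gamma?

4

P1 → Gamma
P2 → Gamma
P3 → Epsilon
P4 → Gamma
P5 → Gamma
P6 → Epsilon
4 of the 6 go to Gamma.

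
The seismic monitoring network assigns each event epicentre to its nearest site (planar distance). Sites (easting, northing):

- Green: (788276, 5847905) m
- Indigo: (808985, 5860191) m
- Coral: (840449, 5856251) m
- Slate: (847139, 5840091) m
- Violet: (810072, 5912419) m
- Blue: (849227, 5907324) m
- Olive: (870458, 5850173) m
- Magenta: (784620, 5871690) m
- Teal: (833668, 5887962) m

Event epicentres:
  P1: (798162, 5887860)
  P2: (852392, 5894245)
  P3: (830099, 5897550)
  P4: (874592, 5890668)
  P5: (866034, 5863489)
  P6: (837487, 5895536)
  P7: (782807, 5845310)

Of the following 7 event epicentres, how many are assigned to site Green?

1

P1 → Magenta
P2 → Blue
P3 → Teal
P4 → Blue
P5 → Olive
P6 → Teal
P7 → Green
1 of the 7 goes to Green.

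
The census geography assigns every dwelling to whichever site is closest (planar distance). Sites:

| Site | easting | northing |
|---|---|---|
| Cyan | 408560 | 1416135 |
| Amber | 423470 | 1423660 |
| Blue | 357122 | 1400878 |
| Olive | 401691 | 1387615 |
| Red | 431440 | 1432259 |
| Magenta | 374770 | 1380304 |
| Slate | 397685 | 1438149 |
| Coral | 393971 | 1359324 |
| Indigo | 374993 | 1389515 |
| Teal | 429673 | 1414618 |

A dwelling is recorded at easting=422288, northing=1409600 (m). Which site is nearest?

Teal

Squared distances to each site:
Cyan: 231164209.000; Amber: 199080724.000; Blue: 4322680840.000; Olive: 907576634.000; Red: 597189385.000; Magenta: 3116215940.000; Slate: 1420353010.000; Coral: 3329528665.000; Indigo: 2640224250.000; Teal: 79718549.000.
Minimum at Teal.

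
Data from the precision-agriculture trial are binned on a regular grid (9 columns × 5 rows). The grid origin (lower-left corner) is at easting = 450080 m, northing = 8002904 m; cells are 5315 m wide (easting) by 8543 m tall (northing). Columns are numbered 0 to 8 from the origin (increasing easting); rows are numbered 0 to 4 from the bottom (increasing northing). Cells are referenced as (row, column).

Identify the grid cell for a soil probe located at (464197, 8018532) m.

Column index: ⌊(464197 − 450080) / 5315⌋ = ⌊2.656⌋ = 2
Row offset from origin: ⌊(8018532 − 8002904) / 8543⌋ = ⌊1.829⌋ = 1 → row 1

(1, 2)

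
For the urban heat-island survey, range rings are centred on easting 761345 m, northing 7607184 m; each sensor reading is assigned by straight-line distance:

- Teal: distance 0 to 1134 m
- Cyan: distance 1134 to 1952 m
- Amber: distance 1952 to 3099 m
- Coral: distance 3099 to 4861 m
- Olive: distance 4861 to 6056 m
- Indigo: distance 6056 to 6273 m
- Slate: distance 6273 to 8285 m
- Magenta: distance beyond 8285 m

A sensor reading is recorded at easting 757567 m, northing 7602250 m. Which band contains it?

Indigo

Distance = √((757567−761345)² + (7602250−7607184)²) = √(14273284.000 + 24344356.000) = 6214.309 m.
6056 ≤ 6214.309 < 6273 → Indigo.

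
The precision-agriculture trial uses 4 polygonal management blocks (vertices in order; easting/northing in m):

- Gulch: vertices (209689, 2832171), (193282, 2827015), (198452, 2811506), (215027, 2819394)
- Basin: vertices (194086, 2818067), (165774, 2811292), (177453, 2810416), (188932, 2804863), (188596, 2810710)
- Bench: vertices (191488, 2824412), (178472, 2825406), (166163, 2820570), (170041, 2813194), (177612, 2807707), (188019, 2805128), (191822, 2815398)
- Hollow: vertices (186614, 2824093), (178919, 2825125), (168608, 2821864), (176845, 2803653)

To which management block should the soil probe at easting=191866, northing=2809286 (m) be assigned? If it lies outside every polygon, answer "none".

Cast a ray rightward from (191866, 2809286). For each polygon, the edges (by vertex number in listed order) whose endpoints lie on opposite sides of northing = 2809286, where each meets that height, and whether that is right or left of the point:
Gulch: no edge straddles that height → 0 crossings.
Basin: 3–4 at easting≈179788.9 (left), 4–5 at easting≈188677.8 (left) → 0 crossings.
Bench: 4–5 at easting≈175433.3 (left), 6–7 at easting≈189558.7 (left) → 0 crossings.
Hollow: 3–4 at easting≈174297.1 (left), 4–1 at easting≈179537.2 (left) → 0 crossings.
All counts are even, so the point lies outside every listed polygon.

none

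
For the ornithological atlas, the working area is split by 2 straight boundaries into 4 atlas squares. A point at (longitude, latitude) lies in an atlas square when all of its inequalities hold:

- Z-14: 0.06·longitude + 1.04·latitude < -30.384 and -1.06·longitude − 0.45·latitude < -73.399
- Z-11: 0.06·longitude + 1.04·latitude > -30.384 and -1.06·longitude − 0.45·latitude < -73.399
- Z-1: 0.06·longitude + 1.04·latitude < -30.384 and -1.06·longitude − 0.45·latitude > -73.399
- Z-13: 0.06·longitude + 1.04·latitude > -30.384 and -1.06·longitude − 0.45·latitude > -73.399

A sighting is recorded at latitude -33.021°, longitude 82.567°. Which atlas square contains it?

0.06·82.567 + 1.04·-33.021 = -29.388, which is > -30.384
-1.06·82.567 − 0.45·-33.021 = -72.662, which is > -73.399
This sign pattern matches Z-13.

Z-13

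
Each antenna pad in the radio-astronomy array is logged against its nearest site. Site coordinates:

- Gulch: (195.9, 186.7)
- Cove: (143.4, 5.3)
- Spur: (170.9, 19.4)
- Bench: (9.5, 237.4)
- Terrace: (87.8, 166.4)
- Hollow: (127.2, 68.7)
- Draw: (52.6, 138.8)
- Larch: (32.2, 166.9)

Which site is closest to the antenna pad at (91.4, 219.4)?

Terrace

Squared distances to each site:
Gulch: 11989.540; Cove: 48542.810; Spur: 46320.250; Bench: 7031.610; Terrace: 2821.960; Hollow: 23992.130; Draw: 8001.800; Larch: 6260.890.
Minimum at Terrace.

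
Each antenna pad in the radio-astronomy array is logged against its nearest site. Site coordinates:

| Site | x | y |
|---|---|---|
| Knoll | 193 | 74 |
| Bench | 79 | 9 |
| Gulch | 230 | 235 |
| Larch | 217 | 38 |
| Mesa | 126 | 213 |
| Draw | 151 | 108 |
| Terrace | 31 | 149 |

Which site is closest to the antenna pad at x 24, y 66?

Squared distances to each site:
Knoll: 28625.000; Bench: 6274.000; Gulch: 70997.000; Larch: 38033.000; Mesa: 32013.000; Draw: 17893.000; Terrace: 6938.000.
Minimum at Bench.

Bench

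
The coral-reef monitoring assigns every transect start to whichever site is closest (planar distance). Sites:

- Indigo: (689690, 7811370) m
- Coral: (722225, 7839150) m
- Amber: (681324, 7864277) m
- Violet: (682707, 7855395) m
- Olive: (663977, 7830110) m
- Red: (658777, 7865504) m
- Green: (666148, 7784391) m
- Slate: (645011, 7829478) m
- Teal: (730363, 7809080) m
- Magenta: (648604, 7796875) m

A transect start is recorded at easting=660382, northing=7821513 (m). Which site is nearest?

Squared distances to each site:
Indigo: 961839313.000; Coral: 4135620418.000; Amber: 2267327060.000; Violet: 1646395549.000; Olive: 86832434.000; Red: 1937784106.000; Green: 1411289640.000; Slate: 299708866.000; Teal: 5051919850.000; Magenta: 745752328.000.
Minimum at Olive.

Olive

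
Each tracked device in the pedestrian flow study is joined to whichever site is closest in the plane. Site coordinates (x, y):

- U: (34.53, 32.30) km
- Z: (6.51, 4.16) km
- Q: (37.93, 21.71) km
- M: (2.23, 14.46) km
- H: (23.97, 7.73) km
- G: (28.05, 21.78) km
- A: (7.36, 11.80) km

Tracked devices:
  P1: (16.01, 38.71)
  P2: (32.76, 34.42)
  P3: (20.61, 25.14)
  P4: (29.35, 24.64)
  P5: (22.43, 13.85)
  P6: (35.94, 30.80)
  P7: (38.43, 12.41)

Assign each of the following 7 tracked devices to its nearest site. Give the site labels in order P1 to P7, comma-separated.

P1 → U (d²=384.08)
P2 → U (d²=7.63)
P3 → G (d²=66.64)
P4 → G (d²=9.87)
P5 → H (d²=39.83)
P6 → U (d²=4.24)
P7 → Q (d²=86.74)

U, U, G, G, H, U, Q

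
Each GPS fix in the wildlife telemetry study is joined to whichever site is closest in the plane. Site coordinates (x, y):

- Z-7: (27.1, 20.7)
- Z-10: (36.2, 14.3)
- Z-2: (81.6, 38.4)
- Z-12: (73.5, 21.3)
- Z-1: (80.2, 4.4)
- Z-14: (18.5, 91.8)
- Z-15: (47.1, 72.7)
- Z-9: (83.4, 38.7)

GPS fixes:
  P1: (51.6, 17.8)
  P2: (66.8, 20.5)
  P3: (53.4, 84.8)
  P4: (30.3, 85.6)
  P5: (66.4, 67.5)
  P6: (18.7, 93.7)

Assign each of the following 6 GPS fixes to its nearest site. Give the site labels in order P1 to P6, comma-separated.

Z-10, Z-12, Z-15, Z-14, Z-15, Z-14

P1 → Z-10 (d²=249.41)
P2 → Z-12 (d²=45.53)
P3 → Z-15 (d²=186.10)
P4 → Z-14 (d²=177.68)
P5 → Z-15 (d²=399.53)
P6 → Z-14 (d²=3.65)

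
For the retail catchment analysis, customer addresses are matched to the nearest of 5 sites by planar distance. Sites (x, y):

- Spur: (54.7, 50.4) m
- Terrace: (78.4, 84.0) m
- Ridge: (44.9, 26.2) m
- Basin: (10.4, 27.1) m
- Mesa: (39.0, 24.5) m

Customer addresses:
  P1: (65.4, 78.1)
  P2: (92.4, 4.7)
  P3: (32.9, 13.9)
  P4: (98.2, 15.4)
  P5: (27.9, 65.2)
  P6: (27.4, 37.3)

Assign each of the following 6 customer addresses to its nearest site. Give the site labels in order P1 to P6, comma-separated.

P1 → Terrace (d²=203.81)
P2 → Ridge (d²=2718.50)
P3 → Mesa (d²=149.57)
P4 → Ridge (d²=2957.53)
P5 → Spur (d²=937.28)
P6 → Mesa (d²=298.40)

Terrace, Ridge, Mesa, Ridge, Spur, Mesa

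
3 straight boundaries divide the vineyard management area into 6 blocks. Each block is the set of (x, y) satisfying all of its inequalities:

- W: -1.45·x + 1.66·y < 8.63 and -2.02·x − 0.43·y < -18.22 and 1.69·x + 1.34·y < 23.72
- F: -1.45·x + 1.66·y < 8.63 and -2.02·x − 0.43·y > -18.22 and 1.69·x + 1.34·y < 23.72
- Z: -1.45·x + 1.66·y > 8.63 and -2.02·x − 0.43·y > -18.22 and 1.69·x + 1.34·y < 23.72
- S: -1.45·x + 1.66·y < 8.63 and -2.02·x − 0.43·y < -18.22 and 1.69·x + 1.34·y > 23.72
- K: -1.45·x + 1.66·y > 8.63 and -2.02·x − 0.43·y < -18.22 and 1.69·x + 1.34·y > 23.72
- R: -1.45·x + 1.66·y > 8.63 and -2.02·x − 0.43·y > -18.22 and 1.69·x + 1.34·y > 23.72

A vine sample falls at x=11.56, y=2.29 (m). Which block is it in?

W

-1.45·11.56 + 1.66·2.29 = -12.961, which is < 8.63
-2.02·11.56 − 0.43·2.29 = -24.336, which is < -18.22
1.69·11.56 + 1.34·2.29 = 22.605, which is < 23.72
This sign pattern matches W.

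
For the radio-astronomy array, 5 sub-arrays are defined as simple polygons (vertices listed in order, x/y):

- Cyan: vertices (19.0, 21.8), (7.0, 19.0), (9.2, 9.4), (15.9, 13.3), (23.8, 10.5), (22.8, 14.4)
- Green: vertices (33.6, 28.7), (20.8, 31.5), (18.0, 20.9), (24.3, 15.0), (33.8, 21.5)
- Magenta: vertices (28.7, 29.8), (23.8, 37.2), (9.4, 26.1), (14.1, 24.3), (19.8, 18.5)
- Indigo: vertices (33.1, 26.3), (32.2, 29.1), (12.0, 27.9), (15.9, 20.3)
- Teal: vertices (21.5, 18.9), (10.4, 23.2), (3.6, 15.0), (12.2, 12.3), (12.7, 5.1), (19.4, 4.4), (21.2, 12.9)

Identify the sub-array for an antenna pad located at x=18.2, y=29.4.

Cast a ray rightward from (18.2, 29.4). For each polygon, the edges (by vertex number in listed order) whose endpoints lie on opposite sides of y = 29.4, where each meets that height, and whether that is right or left of the point:
Cyan: no edge straddles that height → 0 crossings.
Green: 1–2 at x≈30.40 (right), 2–3 at x≈20.25 (right) → 2 crossings.
Magenta: 2–3 at x≈13.68 (left), 5–1 at x≈28.38 (right) → 1 crossing.
Indigo: no edge straddles that height → 0 crossings.
Teal: no edge straddles that height → 0 crossings.
Only Magenta has an odd count, so the point is inside Magenta.

Magenta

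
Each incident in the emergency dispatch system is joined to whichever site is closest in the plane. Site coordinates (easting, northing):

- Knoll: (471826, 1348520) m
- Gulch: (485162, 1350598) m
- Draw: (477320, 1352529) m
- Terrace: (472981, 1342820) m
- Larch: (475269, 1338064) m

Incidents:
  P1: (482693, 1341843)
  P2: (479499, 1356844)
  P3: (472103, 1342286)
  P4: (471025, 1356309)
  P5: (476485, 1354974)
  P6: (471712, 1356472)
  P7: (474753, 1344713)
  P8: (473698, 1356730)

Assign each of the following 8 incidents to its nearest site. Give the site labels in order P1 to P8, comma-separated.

P1 → Larch (d²=69396617.00)
P2 → Draw (d²=23367266.00)
P3 → Terrace (d²=1056040.00)
P4 → Draw (d²=53915425.00)
P5 → Draw (d²=6675250.00)
P6 → Draw (d²=46996913.00)
P7 → Terrace (d²=6723433.00)
P8 → Draw (d²=30767285.00)

Larch, Draw, Terrace, Draw, Draw, Draw, Terrace, Draw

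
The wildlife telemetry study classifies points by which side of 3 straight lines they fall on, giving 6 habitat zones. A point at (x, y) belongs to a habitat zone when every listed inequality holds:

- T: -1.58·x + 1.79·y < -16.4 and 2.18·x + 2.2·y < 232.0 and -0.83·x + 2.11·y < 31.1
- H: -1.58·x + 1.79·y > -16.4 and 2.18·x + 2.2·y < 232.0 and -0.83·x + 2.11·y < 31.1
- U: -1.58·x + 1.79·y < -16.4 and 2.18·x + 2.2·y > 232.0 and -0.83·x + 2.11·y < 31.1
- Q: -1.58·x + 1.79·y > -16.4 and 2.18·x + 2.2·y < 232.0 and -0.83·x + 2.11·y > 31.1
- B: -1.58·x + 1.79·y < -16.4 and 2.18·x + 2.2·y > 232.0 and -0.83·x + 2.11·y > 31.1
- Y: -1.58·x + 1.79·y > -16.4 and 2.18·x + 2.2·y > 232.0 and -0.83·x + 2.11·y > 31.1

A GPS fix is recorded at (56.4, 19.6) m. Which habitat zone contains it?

T

-1.58·56.4 + 1.79·19.6 = -54.028, which is < -16.4
2.18·56.4 + 2.2·19.6 = 166.072, which is < 232.0
-0.83·56.4 + 2.11·19.6 = -5.456, which is < 31.1
This sign pattern matches T.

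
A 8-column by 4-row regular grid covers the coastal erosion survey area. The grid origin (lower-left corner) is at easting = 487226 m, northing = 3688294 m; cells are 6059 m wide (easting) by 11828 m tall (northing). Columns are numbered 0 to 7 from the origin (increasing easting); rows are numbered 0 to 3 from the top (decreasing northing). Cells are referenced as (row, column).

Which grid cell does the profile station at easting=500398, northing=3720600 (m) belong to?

(1, 2)

Column index: ⌊(500398 − 487226) / 6059⌋ = ⌊2.174⌋ = 2
Row offset from origin: ⌊(3720600 − 3688294) / 11828⌋ = ⌊2.731⌋ = 2 → row 1 (counted from top)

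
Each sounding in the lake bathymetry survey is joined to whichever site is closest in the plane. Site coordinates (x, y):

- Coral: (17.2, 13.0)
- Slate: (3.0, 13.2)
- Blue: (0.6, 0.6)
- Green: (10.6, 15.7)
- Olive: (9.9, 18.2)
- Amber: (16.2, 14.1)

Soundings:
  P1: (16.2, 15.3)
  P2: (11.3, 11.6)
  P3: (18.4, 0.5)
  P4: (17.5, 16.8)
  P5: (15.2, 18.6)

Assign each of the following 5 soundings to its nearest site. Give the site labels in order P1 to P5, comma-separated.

P1 → Amber (d²=1.44)
P2 → Green (d²=17.30)
P3 → Coral (d²=157.69)
P4 → Amber (d²=8.98)
P5 → Amber (d²=21.25)

Amber, Green, Coral, Amber, Amber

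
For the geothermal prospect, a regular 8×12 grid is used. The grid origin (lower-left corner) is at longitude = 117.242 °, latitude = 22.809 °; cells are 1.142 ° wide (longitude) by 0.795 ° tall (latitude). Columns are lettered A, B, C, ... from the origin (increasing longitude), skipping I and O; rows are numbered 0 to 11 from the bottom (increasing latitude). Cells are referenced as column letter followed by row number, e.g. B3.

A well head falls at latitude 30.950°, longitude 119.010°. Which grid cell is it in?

Column index: ⌊(119.010 − 117.242) / 1.142⌋ = ⌊1.548⌋ = 1 → column B
Row offset from origin: ⌊(30.950 − 22.809) / 0.795⌋ = ⌊10.240⌋ = 10 → row 10

B10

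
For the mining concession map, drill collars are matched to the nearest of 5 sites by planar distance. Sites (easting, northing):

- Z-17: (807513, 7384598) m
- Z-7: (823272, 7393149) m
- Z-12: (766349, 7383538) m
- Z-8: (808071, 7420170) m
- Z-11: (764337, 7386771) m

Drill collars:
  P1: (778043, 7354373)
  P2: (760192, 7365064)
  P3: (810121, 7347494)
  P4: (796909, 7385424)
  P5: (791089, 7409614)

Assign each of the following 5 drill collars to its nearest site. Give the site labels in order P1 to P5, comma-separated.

P1 → Z-12 (d²=987346861.00)
P2 → Z-12 (d²=379197325.00)
P3 → Z-17 (d²=1383508480.00)
P4 → Z-17 (d²=113127092.00)
P5 → Z-8 (d²=399817460.00)

Z-12, Z-12, Z-17, Z-17, Z-8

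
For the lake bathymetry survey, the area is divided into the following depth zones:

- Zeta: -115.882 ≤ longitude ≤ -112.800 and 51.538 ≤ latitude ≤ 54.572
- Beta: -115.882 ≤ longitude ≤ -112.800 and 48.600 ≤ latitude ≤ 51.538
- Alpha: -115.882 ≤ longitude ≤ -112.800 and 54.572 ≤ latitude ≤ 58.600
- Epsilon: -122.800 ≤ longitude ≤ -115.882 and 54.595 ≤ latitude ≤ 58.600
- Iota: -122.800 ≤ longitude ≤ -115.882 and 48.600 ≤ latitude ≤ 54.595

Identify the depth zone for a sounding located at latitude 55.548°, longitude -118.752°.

Epsilon

The point has longitude = -118.752 and latitude = 55.548.
Only Epsilon satisfies -122.800 ≤ longitude ≤ -115.882 and 54.595 ≤ latitude ≤ 58.600.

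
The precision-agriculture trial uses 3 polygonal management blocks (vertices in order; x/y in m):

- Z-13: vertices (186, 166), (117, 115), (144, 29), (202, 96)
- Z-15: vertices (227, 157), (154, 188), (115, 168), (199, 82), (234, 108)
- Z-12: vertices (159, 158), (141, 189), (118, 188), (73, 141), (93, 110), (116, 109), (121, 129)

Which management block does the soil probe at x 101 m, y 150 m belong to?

Cast a ray rightward from (101, 150). For each polygon, the edges (by vertex number in listed order) whose endpoints lie on opposite sides of y = 150, where each meets that height, and whether that is right or left of the point:
Z-13: 1–2 at x≈164.4 (right), 4–1 at x≈189.7 (right) → 2 crossings.
Z-15: 3–4 at x≈132.6 (right), 5–1 at x≈228.0 (right) → 2 crossings.
Z-12: 3–4 at x≈81.6 (left), 7–1 at x≈148.5 (right) → 1 crossing.
Only Z-12 has an odd count, so the point is inside Z-12.

Z-12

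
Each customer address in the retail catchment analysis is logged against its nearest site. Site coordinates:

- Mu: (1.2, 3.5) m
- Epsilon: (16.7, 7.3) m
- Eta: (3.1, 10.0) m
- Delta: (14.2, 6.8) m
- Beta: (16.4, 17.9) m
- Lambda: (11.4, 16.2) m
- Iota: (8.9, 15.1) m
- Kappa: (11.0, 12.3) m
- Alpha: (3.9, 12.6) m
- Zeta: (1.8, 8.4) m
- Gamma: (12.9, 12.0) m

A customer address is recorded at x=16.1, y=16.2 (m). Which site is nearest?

Beta

Squared distances to each site:
Mu: 383.300; Epsilon: 79.570; Eta: 207.440; Delta: 91.970; Beta: 2.980; Lambda: 22.090; Iota: 53.050; Kappa: 41.220; Alpha: 161.800; Zeta: 265.330; Gamma: 27.880.
Minimum at Beta.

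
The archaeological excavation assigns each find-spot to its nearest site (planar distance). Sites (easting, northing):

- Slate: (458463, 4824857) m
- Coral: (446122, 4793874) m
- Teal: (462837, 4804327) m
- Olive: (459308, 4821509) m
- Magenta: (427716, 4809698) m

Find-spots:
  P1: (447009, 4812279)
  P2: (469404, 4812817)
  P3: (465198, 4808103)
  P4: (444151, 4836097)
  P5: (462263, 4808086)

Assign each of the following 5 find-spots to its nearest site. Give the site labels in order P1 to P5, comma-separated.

Olive, Teal, Teal, Slate, Teal

P1 → Olive (d²=236458301.00)
P2 → Teal (d²=115205589.00)
P3 → Teal (d²=19832497.00)
P4 → Slate (d²=331170944.00)
P5 → Teal (d²=14459557.00)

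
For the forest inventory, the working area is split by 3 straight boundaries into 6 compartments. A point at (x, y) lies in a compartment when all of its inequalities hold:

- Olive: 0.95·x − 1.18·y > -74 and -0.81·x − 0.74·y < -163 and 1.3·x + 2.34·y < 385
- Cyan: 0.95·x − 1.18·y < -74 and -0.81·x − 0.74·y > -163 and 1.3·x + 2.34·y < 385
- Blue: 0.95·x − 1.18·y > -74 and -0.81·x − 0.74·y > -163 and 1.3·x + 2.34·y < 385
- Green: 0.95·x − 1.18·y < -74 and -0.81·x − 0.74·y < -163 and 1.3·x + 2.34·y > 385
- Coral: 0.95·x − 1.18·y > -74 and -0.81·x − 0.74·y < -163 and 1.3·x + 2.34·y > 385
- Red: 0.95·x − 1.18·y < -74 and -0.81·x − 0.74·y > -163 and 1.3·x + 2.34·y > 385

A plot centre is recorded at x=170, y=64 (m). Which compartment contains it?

Olive

0.95·170 − 1.18·64 = 85.980, which is > -74
-0.81·170 − 0.74·64 = -185.060, which is < -163
1.3·170 + 2.34·64 = 370.760, which is < 385
This sign pattern matches Olive.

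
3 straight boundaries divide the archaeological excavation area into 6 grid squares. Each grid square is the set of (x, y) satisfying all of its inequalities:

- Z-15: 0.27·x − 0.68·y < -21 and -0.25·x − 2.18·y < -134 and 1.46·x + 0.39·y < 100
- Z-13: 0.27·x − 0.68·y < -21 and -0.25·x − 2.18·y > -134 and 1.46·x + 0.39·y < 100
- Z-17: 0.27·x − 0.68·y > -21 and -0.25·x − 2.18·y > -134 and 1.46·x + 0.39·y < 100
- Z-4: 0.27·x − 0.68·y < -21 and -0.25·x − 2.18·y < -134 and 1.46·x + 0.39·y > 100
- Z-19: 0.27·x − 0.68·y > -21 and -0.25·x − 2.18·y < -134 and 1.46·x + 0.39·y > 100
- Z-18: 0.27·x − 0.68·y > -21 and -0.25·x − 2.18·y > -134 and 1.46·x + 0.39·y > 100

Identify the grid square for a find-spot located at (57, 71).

0.27·57 − 0.68·71 = -32.890, which is < -21
-0.25·57 − 2.18·71 = -169.030, which is < -134
1.46·57 + 0.39·71 = 110.910, which is > 100
This sign pattern matches Z-4.

Z-4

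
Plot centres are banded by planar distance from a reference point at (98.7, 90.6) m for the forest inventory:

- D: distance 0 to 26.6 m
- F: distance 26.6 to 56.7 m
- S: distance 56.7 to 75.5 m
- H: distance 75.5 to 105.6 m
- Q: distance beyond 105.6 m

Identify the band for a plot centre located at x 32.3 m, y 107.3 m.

S

Distance = √((32.3−98.7)² + (107.3−90.6)²) = √(4408.960 + 278.890) = 68.468 m.
56.7 ≤ 68.468 < 75.5 → S.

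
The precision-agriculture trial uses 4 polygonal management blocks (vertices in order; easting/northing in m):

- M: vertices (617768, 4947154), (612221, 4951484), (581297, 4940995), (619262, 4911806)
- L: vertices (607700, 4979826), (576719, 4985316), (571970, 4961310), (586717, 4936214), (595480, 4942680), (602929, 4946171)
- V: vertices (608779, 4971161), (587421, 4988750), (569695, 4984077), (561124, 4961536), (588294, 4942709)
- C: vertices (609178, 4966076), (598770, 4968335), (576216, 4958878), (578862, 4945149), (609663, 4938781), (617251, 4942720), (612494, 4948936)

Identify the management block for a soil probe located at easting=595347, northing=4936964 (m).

Cast a ray rightward from (595347, 4936964). For each polygon, the edges (by vertex number in listed order) whose endpoints lie on opposite sides of northing = 4936964, where each meets that height, and whether that is right or left of the point:
M: 3–4 at easting≈586540.0 (left), 4–1 at easting≈618198.7 (right) → 1 crossing.
L: 3–4 at easting≈586276.3 (left), 4–5 at easting≈587733.4 (left) → 0 crossings.
V: no edge straddles that height → 0 crossings.
C: no edge straddles that height → 0 crossings.
Only M has an odd count, so the point is inside M.

M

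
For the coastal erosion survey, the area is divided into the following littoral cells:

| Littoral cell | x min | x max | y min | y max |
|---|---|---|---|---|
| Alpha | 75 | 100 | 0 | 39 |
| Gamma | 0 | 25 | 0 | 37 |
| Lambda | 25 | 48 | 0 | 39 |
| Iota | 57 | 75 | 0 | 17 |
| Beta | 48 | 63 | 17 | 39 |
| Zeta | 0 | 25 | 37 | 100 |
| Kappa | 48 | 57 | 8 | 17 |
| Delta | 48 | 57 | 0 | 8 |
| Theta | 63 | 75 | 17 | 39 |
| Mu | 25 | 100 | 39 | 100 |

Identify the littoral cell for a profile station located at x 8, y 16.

The point has x = 8 and y = 16.
Only Gamma satisfies 0 ≤ x ≤ 25 and 0 ≤ y ≤ 37.

Gamma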